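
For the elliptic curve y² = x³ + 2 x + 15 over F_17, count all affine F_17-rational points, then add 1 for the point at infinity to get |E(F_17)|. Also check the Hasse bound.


Affine points = {(0, 7), (0, 10), (1, 1), (1, 16), (4, 6), (4, 11), (7, 7), (7, 10), (8, 4), (8, 13), (10, 7), (10, 10), (11, 5), (11, 12), (12, 4), (12, 13), (14, 4), (14, 13)}; affine count = 18; |E(F_17)| = 19.

Discriminant check: Δ ∝ 4a³ + 27b² = 4·2³ + 27·15² = 4·8 + 27·225 ≡ 4 (mod 17). Nonzero ⇒ E is nonsingular.
For each x ∈ F_17, compute rhs = x³ + 2·x + 15 mod 17, then count y ∈ F_17 with y² ≡ rhs.
  x = 0: rhs = 15, matching y values: 7, 10 (2 points).
  x = 1: rhs = 1, matching y values: 1, 16 (2 points).
  x = 2: rhs = 10, matching y values: none (0 points).
  x = 3: rhs = 14, matching y values: none (0 points).
  x = 4: rhs = 2, matching y values: 6, 11 (2 points).
  x = 5: rhs = 14, matching y values: none (0 points).
  x = 6: rhs = 5, matching y values: none (0 points).
  x = 7: rhs = 15, matching y values: 7, 10 (2 points).
  x = 8: rhs = 16, matching y values: 4, 13 (2 points).
  x = 9: rhs = 14, matching y values: none (0 points).
  x = 10: rhs = 15, matching y values: 7, 10 (2 points).
  x = 11: rhs = 8, matching y values: 5, 12 (2 points).
  x = 12: rhs = 16, matching y values: 4, 13 (2 points).
  x = 13: rhs = 11, matching y values: none (0 points).
  x = 14: rhs = 16, matching y values: 4, 13 (2 points).
  x = 15: rhs = 3, matching y values: none (0 points).
  x = 16: rhs = 12, matching y values: none (0 points).
Total affine count: 18.
Full point count |E(F_17)| = 18 + 1 = 19.
Hasse bound: |19 − (17+1)| = |1| = 1 ≤ 2√17 ≈ 8.2462 ✓.


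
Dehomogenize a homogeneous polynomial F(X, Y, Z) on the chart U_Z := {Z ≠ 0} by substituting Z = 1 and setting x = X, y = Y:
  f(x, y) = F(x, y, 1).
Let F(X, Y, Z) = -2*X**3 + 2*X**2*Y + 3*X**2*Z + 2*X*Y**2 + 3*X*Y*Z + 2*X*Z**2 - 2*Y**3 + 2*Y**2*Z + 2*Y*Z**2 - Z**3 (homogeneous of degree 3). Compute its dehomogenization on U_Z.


f(x, y) = -2*x**3 + 2*x**2*y + 3*x**2 + 2*x*y**2 + 3*x*y + 2*x - 2*y**3 + 2*y**2 + 2*y - 1

On U_Z we set Z = 1. Each monomial c·X^i·Y^j·Z^k in F becomes c·x^i·y^j·1^k = c·x^i·y^j.
Substituting Z = 1: F(X, Y, 1) = -2*x**3 + 2*x**2*y + 3*x**2 + 2*x*y**2 + 3*x*y + 2*x - 2*y**3 + 2*y**2 + 2*y - 1.
Note: deg(f) ≤ deg(F) = 3; strict inequality happens when F is divisible by Z (lost terms).


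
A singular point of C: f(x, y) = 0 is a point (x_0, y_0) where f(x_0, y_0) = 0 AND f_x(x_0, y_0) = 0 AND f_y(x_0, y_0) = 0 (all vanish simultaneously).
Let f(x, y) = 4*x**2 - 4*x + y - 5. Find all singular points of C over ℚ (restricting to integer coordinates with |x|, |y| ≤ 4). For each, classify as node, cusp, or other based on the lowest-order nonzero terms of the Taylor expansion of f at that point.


No singular points in the scanned grid; C is smooth there.

Compute partial derivatives:
  f_x = 8*x - 4.
  f_y = 1.
f_y = 1 is a nonzero constant, so f_y never vanishes: no point (x, y) can satisfy f = f_x = f_y = 0. In particular no (x, y) ∈ {−4, ..., 4}² is singular; the curve is smooth.


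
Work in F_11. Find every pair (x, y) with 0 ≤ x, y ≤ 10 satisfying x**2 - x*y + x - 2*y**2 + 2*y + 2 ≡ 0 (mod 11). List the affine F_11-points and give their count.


Affine F_11-points: {(0, 4), (0, 8), (1, 3), (2, 2), (2, 9), (3, 1), (3, 4), (4, 0), (4, 10), (5, 5), (5, 10), (6, 0), (6, 9), (7, 6), (7, 8), (8, 1), (8, 7), (9, 6), (9, 7), (10, 2), (10, 5)}; count = 21.

For each of the 121 pairs (x, y) ∈ F_11², evaluate f(x, y) mod 11. Record the zeros.
  x = 0: [0↦2, 1↦2, 2↦9, 3↦1, 4↦0, 5↦6, 6↦8, 7↦6, 8↦0, 9↦1, 10↦9]  zeros at y ∈ {4, 8}
  x = 1: [0↦4, 1↦3, 2↦9, 3↦0, 4↦9, 5↦3, 6↦4, 7↦1, 8↦5, 9↦5, 10↦1]  zeros at y ∈ {3}
  x = 2: [0↦8, 1↦6, 2↦0, 3↦1, 4↦9, 5↦2, 6↦2, 7↦9, 8↦1, 9↦0, 10↦6]  zeros at y ∈ {2, 9}
  x = 3: [0↦3, 1↦0, 2↦4, 3↦4, 4↦0, 5↦3, 6↦2, 7↦8, 8↦10, 9↦8, 10↦2]  zeros at y ∈ {1, 4}
  x = 4: [0↦0, 1↦7, 2↦10, 3↦9, 4↦4, 5↦6, 6↦4, 7↦9, 8↦10, 9↦7, 10↦0]  zeros at y ∈ {0, 10}
  x = 5: [0↦10, 1↦5, 2↦7, 3↦5, 4↦10, 5↦0, 6↦8, 7↦1, 8↦1, 9↦8, 10↦0]  zeros at y ∈ {5, 10}
  x = 6: [0↦0, 1↦5, 2↦6, 3↦3, 4↦7, 5↦7, 6↦3, 7↦6, 8↦5, 9↦0, 10↦2]  zeros at y ∈ {0, 9}
  x = 7: [0↦3, 1↦7, 2↦7, 3↦3, 4↦6, 5↦5, 6↦0, 7↦2, 8↦0, 9↦5, 10↦6]  zeros at y ∈ {6, 8}
  x = 8: [0↦8, 1↦0, 2↦10, 3↦5, 4↦7, 5↦5, 6↦10, 7↦0, 8↦8, 9↦1, 10↦1]  zeros at y ∈ {1, 7}
  x = 9: [0↦4, 1↦6, 2↦4, 3↦9, 4↦10, 5↦7, 6↦0, 7↦0, 8↦7, 9↦10, 10↦9]  zeros at y ∈ {6, 7}
  x = 10: [0↦2, 1↦3, 2↦0, 3↦4, 4↦4, 5↦0, 6↦3, 7↦2, 8↦8, 9↦10, 10↦8]  zeros at y ∈ {2, 5}
Collecting zeros: affine points = {(0, 4), (0, 8), (1, 3), (2, 2), (2, 9), (3, 1), (3, 4), (4, 0), (4, 10), (5, 5), (5, 10), (6, 0), (6, 9), (7, 6), (7, 8), (8, 1), (8, 7), (9, 6), (9, 7), (10, 2), (10, 5)}.
Total count |C(F_11)_aff| = 21.


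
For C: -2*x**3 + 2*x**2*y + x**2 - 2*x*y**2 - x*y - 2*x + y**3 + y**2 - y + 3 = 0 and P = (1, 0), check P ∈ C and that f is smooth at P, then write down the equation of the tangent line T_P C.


Tangent line at P: 6 - 6*x = 0.

Step 1: f(1, 0) = 0, so P lies on C.
Step 2: partial derivatives
  f_x(x, y) = -6*x**2 + 4*x*y + 2*x - 2*y**2 - y - 2, f_y(x, y) = 2*x**2 - 4*x*y - x + 3*y**2 + 2*y - 1.
  f_x(P) = -6, f_y(P) = 0 (gradient nonzero, so P is smooth).
Step 3: tangent line at P: -6·(x − 1) + 0·(y − 0) = 0.
Expanding: 6 - 6*x = 0.


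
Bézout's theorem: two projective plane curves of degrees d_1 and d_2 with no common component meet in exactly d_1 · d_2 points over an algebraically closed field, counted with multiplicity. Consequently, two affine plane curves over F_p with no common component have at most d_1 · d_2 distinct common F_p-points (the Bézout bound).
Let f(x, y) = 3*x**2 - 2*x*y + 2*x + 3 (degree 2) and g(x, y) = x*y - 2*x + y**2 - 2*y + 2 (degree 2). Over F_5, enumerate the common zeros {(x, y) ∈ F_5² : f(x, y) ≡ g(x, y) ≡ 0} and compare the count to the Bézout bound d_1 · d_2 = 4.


Common zeros: ∅; count = 0; Bézout bound = 4.

deg(f) = 2, deg(g) = 2, so Bézout bound = 4.
Scan x ∈ F_5. For each x, list the y ∈ F_5 with f(x, y) ≡ 0 and those with g(x, y) ≡ 0 (mod 5); the common zeros in that column are the intersection.
  x = 0: f ≡ 0 at y ∈ ∅; g ≡ 0 at y ∈ {3, 4}; common: ∅.
  x = 1: f ≡ 0 at y ∈ {4}; g ≡ 0 at y ∈ {0, 1}; common: ∅.
  x = 2: f ≡ 0 at y ∈ {1}; g ≡ 0 at y ∈ ∅; common: ∅.
  x = 3: f ≡ 0 at y ∈ {1}; g ≡ 0 at y ∈ ∅; common: ∅.
  x = 4: f ≡ 0 at y ∈ {3}; g ≡ 0 at y ∈ ∅; common: ∅.
Collecting: common zeros = ∅, so the count is 0.
Comparison with the Bézout bound: 0 ≤ 4 = deg(f)·deg(g), as expected for curves with no common component (the affine F_5-count falls short of the bound because intersections may lie at infinity, over extension fields, or carry multiplicity).


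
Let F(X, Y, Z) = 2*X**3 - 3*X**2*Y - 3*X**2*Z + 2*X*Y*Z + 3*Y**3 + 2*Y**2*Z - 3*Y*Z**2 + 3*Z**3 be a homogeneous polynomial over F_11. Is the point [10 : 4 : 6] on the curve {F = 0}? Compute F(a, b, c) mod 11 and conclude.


F(10,4,6) ≡ 3 (mod 11); P is NOT on the curve.

Evaluate F(10, 4, 6) term-by-term (mod 11).
  2*X**3 ↦ 2·1000·1·1 = 2000
  -3*X**2*Y ↦ -3·100·4·1 = -1200
  -3*X**2*Z ↦ -3·100·1·6 = -1800
  2*X*Y*Z ↦ 2·10·4·6 = 480
  3*Y**3 ↦ 3·1·64·1 = 192
  2*Y**2*Z ↦ 2·1·16·6 = 192
  -3*Y*Z**2 ↦ -3·1·4·36 = -432
  3*Z**3 ↦ 3·1·1·216 = 648
Sum: F(10, 4, 6) = (2000) + (-1200) + (-1800) + (480) + (192) + (192) + (-432) + (648) = 80.
Reducing mod 11: 80 ≡ 3 (mod 11).
Since F(a, b, c) ≡ 3 ≠ 0 (mod 11), P does NOT lie on the curve.


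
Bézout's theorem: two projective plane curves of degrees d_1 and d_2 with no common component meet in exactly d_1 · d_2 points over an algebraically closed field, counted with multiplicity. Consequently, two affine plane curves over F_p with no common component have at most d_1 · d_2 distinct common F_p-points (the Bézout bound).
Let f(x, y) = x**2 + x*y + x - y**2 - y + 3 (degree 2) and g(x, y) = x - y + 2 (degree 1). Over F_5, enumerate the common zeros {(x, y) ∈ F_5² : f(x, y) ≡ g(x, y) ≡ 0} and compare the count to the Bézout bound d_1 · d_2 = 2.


Common zeros: {(3, 0), (4, 1)}; count = 2; Bézout bound = 2.

deg(f) = 2, deg(g) = 1, so Bézout bound = 2.
Scan x ∈ F_5. For each x, list the y ∈ F_5 with f(x, y) ≡ 0 and those with g(x, y) ≡ 0 (mod 5); the common zeros in that column are the intersection.
  x = 0: f ≡ 0 at y ∈ ∅; g ≡ 0 at y ∈ {2}; common: ∅.
  x = 1: f ≡ 0 at y ∈ {0}; g ≡ 0 at y ∈ {3}; common: ∅.
  x = 2: f ≡ 0 at y ∈ ∅; g ≡ 0 at y ∈ {4}; common: ∅.
  x = 3: f ≡ 0 at y ∈ {0, 2}; g ≡ 0 at y ∈ {0}; common: {0}.
  x = 4: f ≡ 0 at y ∈ {1, 2}; g ≡ 0 at y ∈ {1}; common: {1}.
Collecting: common zeros = {(3, 0), (4, 1)}, so the count is 2.
Comparison with the Bézout bound: 2 ≤ 2 = deg(f)·deg(g), as expected for curves with no common component (the bound is attained).


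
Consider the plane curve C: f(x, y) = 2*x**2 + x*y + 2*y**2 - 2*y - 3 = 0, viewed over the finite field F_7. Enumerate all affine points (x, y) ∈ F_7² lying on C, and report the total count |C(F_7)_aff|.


Affine F_7-points: {(0, 4), (1, 1), (1, 3), (2, 1), (2, 6), (3, 5), (5, 4), (5, 5)}; count = 8.

For each of the 49 pairs (x, y) ∈ F_7², evaluate f(x, y) mod 7. Record the zeros.
  x = 0: [0↦4, 1↦4, 2↦1, 3↦2, 4↦0, 5↦2, 6↦1]  zeros at y ∈ {4}
  x = 1: [0↦6, 1↦0, 2↦5, 3↦0, 4↦6, 5↦2, 6↦2]  zeros at y ∈ {1, 3}
  x = 2: [0↦5, 1↦0, 2↦6, 3↦2, 4↦2, 5↦6, 6↦0]  zeros at y ∈ {1, 6}
  x = 3: [0↦1, 1↦4, 2↦4, 3↦1, 4↦2, 5↦0, 6↦2]  zeros at y ∈ {5}
  x = 4: [0↦1, 1↦5, 2↦6, 3↦4, 4↦6, 5↦5, 6↦1]  zeros at y ∈ ∅
  x = 5: [0↦5, 1↦3, 2↦5, 3↦4, 4↦0, 5↦0, 6↦4]  zeros at y ∈ {4, 5}
  x = 6: [0↦6, 1↦5, 2↦1, 3↦1, 4↦5, 5↦6, 6↦4]  zeros at y ∈ ∅
Collecting zeros: affine points = {(0, 4), (1, 1), (1, 3), (2, 1), (2, 6), (3, 5), (5, 4), (5, 5)}.
Total count |C(F_7)_aff| = 8.


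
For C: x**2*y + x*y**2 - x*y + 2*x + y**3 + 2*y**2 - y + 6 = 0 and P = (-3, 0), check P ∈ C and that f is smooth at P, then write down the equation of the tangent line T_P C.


Tangent line at P: 2*x + 11*y + 6 = 0.

Step 1: f(-3, 0) = 0, so P lies on C.
Step 2: partial derivatives
  f_x(x, y) = 2*x*y + y**2 - y + 2, f_y(x, y) = x**2 + 2*x*y - x + 3*y**2 + 4*y - 1.
  f_x(P) = 2, f_y(P) = 11 (gradient nonzero, so P is smooth).
Step 3: tangent line at P: 2·(x − -3) + 11·(y − 0) = 0.
Expanding: 2*x + 11*y + 6 = 0.


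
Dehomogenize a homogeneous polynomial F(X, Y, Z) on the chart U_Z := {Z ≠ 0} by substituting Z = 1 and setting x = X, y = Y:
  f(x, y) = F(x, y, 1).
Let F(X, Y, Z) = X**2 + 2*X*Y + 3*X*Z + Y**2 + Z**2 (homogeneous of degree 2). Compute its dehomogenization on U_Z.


f(x, y) = x**2 + 2*x*y + 3*x + y**2 + 1

On U_Z we set Z = 1. Each monomial c·X^i·Y^j·Z^k in F becomes c·x^i·y^j·1^k = c·x^i·y^j.
Substituting Z = 1: F(X, Y, 1) = x**2 + 2*x*y + 3*x + y**2 + 1.
Note: deg(f) ≤ deg(F) = 2; strict inequality happens when F is divisible by Z (lost terms).


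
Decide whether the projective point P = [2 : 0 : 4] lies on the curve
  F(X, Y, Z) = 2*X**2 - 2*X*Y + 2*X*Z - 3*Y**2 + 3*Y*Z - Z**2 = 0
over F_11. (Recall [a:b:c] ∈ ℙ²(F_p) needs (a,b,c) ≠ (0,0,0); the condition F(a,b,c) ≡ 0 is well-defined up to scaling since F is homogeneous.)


F(2,0,4) ≡ 8 (mod 11); P is NOT on the curve.

Evaluate F(2, 0, 4) term-by-term (mod 11).
  2*X**2 ↦ 2·4·1·1 = 8
  -2*X*Y ↦ -2·2·0·1 = 0
  2*X*Z ↦ 2·2·1·4 = 16
  -3*Y**2 ↦ -3·1·0·1 = 0
  3*Y*Z ↦ 3·1·0·4 = 0
  -Z**2 ↦ -1·1·1·16 = -16
Sum: F(2, 0, 4) = (8) + (0) + (16) + (0) + (0) + (-16) = 8.
Reducing mod 11: 8 ≡ 8 (mod 11).
Since F(a, b, c) ≡ 8 ≠ 0 (mod 11), P does NOT lie on the curve.


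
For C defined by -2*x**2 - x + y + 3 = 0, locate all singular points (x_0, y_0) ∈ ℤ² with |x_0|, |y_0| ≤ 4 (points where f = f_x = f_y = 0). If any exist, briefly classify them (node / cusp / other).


No singular points in the scanned grid; C is smooth there.

Compute partial derivatives:
  f_x = -4*x - 1.
  f_y = 1.
f_y = 1 is a nonzero constant, so f_y never vanishes: no point (x, y) can satisfy f = f_x = f_y = 0. In particular no (x, y) ∈ {−4, ..., 4}² is singular; the curve is smooth.


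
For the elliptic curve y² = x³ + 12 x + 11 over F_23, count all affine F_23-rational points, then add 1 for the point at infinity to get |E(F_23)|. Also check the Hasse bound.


Affine points = {(1, 1), (1, 22), (4, 10), (4, 13), (5, 9), (5, 14), (6, 0), (7, 1), (7, 22), (10, 2), (10, 21), (11, 5), (11, 18), (13, 8), (13, 15), (14, 5), (14, 18), (15, 1), (15, 22), (21, 5), (21, 18)}; affine count = 21; |E(F_23)| = 22.

Discriminant check: Δ ∝ 4a³ + 27b² = 4·12³ + 27·11² = 4·1728 + 27·121 ≡ 13 (mod 23). Nonzero ⇒ E is nonsingular.
For each x ∈ F_23, compute rhs = x³ + 12·x + 11 mod 23, then count y ∈ F_23 with y² ≡ rhs.
  x = 0: rhs = 11, matching y values: none (0 points).
  x = 1: rhs = 1, matching y values: 1, 22 (2 points).
  x = 2: rhs = 20, matching y values: none (0 points).
  x = 3: rhs = 5, matching y values: none (0 points).
  x = 4: rhs = 8, matching y values: 10, 13 (2 points).
  x = 5: rhs = 12, matching y values: 9, 14 (2 points).
  x = 6: rhs = 0, matching y values: 0 (1 points).
  x = 7: rhs = 1, matching y values: 1, 22 (2 points).
  x = 8: rhs = 21, matching y values: none (0 points).
  x = 9: rhs = 20, matching y values: none (0 points).
  x = 10: rhs = 4, matching y values: 2, 21 (2 points).
  x = 11: rhs = 2, matching y values: 5, 18 (2 points).
  x = 12: rhs = 20, matching y values: none (0 points).
  x = 13: rhs = 18, matching y values: 8, 15 (2 points).
  x = 14: rhs = 2, matching y values: 5, 18 (2 points).
  x = 15: rhs = 1, matching y values: 1, 22 (2 points).
  x = 16: rhs = 21, matching y values: none (0 points).
  x = 17: rhs = 22, matching y values: none (0 points).
  x = 18: rhs = 10, matching y values: none (0 points).
  x = 19: rhs = 14, matching y values: none (0 points).
  x = 20: rhs = 17, matching y values: none (0 points).
  x = 21: rhs = 2, matching y values: 5, 18 (2 points).
  x = 22: rhs = 21, matching y values: none (0 points).
Total affine count: 21.
Full point count |E(F_23)| = 21 + 1 = 22.
Hasse bound: |22 − (23+1)| = |-2| = 2 ≤ 2√23 ≈ 9.5917 ✓.


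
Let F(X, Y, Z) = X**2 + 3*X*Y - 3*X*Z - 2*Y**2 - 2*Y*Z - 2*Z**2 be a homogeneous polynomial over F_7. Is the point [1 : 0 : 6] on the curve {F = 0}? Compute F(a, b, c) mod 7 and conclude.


F(1,0,6) ≡ 2 (mod 7); P is NOT on the curve.

Evaluate F(1, 0, 6) term-by-term (mod 7).
  X**2 ↦ 1·1·1·1 = 1
  3*X*Y ↦ 3·1·0·1 = 0
  -3*X*Z ↦ -3·1·1·6 = -18
  -2*Y**2 ↦ -2·1·0·1 = 0
  -2*Y*Z ↦ -2·1·0·6 = 0
  -2*Z**2 ↦ -2·1·1·36 = -72
Sum: F(1, 0, 6) = (1) + (0) + (-18) + (0) + (0) + (-72) = -89.
Reducing mod 7: -89 ≡ 2 (mod 7).
Since F(a, b, c) ≡ 2 ≠ 0 (mod 7), P does NOT lie on the curve.


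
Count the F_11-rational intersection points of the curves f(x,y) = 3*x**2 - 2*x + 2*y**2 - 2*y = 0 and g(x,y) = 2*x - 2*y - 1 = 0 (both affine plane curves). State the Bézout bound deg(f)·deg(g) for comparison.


Common zeros: ∅; count = 0; Bézout bound = 2.

deg(f) = 2, deg(g) = 1, so Bézout bound = 2.
Scan x ∈ F_11. For each x, list the y ∈ F_11 with f(x, y) ≡ 0 and those with g(x, y) ≡ 0 (mod 11); the common zeros in that column are the intersection.
  x = 0: f ≡ 0 at y ∈ {0, 1}; g ≡ 0 at y ∈ {5}; common: ∅.
  x = 1: f ≡ 0 at y ∈ ∅; g ≡ 0 at y ∈ {6}; common: ∅.
  x = 2: f ≡ 0 at y ∈ ∅; g ≡ 0 at y ∈ {7}; common: ∅.
  x = 3: f ≡ 0 at y ∈ {3, 9}; g ≡ 0 at y ∈ {8}; common: ∅.
  x = 4: f ≡ 0 at y ∈ {2, 10}; g ≡ 0 at y ∈ {9}; common: ∅.
  x = 5: f ≡ 0 at y ∈ {3, 9}; g ≡ 0 at y ∈ {10}; common: ∅.
  x = 6: f ≡ 0 at y ∈ ∅; g ≡ 0 at y ∈ {0}; common: ∅.
  x = 7: f ≡ 0 at y ∈ ∅; g ≡ 0 at y ∈ {1}; common: ∅.
  x = 8: f ≡ 0 at y ∈ {0, 1}; g ≡ 0 at y ∈ {2}; common: ∅.
  x = 9: f ≡ 0 at y ∈ ∅; g ≡ 0 at y ∈ {3}; common: ∅.
  x = 10: f ≡ 0 at y ∈ ∅; g ≡ 0 at y ∈ {4}; common: ∅.
Collecting: common zeros = ∅, so the count is 0.
Comparison with the Bézout bound: 0 ≤ 2 = deg(f)·deg(g), as expected for curves with no common component (the affine F_11-count falls short of the bound because intersections may lie at infinity, over extension fields, or carry multiplicity).


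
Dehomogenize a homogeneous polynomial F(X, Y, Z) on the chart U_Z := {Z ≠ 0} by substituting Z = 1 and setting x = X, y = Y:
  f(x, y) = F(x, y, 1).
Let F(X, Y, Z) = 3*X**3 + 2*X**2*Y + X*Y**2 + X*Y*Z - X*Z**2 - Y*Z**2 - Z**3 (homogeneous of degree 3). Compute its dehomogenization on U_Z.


f(x, y) = 3*x**3 + 2*x**2*y + x*y**2 + x*y - x - y - 1

On U_Z we set Z = 1. Each monomial c·X^i·Y^j·Z^k in F becomes c·x^i·y^j·1^k = c·x^i·y^j.
Substituting Z = 1: F(X, Y, 1) = 3*x**3 + 2*x**2*y + x*y**2 + x*y - x - y - 1.
Note: deg(f) ≤ deg(F) = 3; strict inequality happens when F is divisible by Z (lost terms).


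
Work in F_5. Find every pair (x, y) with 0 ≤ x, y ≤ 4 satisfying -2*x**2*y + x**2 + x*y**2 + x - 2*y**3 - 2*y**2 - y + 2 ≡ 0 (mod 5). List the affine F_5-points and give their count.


Affine F_5-points: ∅; count = 0.

For each of the 25 pairs (x, y) ∈ F_5², evaluate f(x, y) mod 5. Record the zeros.
  x = 0: [0↦2, 1↦2, 2↦1, 3↦2, 4↦3]  zeros at y ∈ ∅
  x = 1: [0↦4, 1↦3, 2↦3, 3↦2, 4↦3]  zeros at y ∈ ∅
  x = 2: [0↦3, 1↦2, 2↦4, 3↦2, 4↦4]  zeros at y ∈ ∅
  x = 3: [0↦4, 1↦4, 2↦4, 3↦2, 4↦1]  zeros at y ∈ ∅
  x = 4: [0↦2, 1↦4, 2↦3, 3↦2, 4↦4]  zeros at y ∈ ∅
Collecting zeros: affine points = ∅.
Total count |C(F_5)_aff| = 0.


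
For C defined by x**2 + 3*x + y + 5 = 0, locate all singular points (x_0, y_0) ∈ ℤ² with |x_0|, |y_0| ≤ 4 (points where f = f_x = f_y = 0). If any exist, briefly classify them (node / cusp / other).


No singular points in the scanned grid; C is smooth there.

Compute partial derivatives:
  f_x = 2*x + 3.
  f_y = 1.
f_y = 1 is a nonzero constant, so f_y never vanishes: no point (x, y) can satisfy f = f_x = f_y = 0. In particular no (x, y) ∈ {−4, ..., 4}² is singular; the curve is smooth.


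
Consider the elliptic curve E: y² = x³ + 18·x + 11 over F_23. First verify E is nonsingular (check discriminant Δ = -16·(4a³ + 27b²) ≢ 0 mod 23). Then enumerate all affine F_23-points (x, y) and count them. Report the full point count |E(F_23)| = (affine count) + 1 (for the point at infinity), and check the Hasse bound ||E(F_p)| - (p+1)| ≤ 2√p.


Affine points = {(2, 3), (2, 20), (3, 0), (4, 3), (4, 20), (6, 6), (6, 17), (8, 0), (10, 8), (10, 15), (12, 0), (13, 2), (13, 21), (16, 5), (16, 18), (17, 3), (17, 20), (18, 7), (18, 16), (19, 6), (19, 17), (21, 6), (21, 17)}; affine count = 23; |E(F_23)| = 24.

Discriminant check: Δ ∝ 4a³ + 27b² = 4·18³ + 27·11² = 4·5832 + 27·121 ≡ 7 (mod 23). Nonzero ⇒ E is nonsingular.
For each x ∈ F_23, compute rhs = x³ + 18·x + 11 mod 23, then count y ∈ F_23 with y² ≡ rhs.
  x = 0: rhs = 11, matching y values: none (0 points).
  x = 1: rhs = 7, matching y values: none (0 points).
  x = 2: rhs = 9, matching y values: 3, 20 (2 points).
  x = 3: rhs = 0, matching y values: 0 (1 points).
  x = 4: rhs = 9, matching y values: 3, 20 (2 points).
  x = 5: rhs = 19, matching y values: none (0 points).
  x = 6: rhs = 13, matching y values: 6, 17 (2 points).
  x = 7: rhs = 20, matching y values: none (0 points).
  x = 8: rhs = 0, matching y values: 0 (1 points).
  x = 9: rhs = 5, matching y values: none (0 points).
  x = 10: rhs = 18, matching y values: 8, 15 (2 points).
  x = 11: rhs = 22, matching y values: none (0 points).
  x = 12: rhs = 0, matching y values: 0 (1 points).
  x = 13: rhs = 4, matching y values: 2, 21 (2 points).
  x = 14: rhs = 17, matching y values: none (0 points).
  x = 15: rhs = 22, matching y values: none (0 points).
  x = 16: rhs = 2, matching y values: 5, 18 (2 points).
  x = 17: rhs = 9, matching y values: 3, 20 (2 points).
  x = 18: rhs = 3, matching y values: 7, 16 (2 points).
  x = 19: rhs = 13, matching y values: 6, 17 (2 points).
  x = 20: rhs = 22, matching y values: none (0 points).
  x = 21: rhs = 13, matching y values: 6, 17 (2 points).
  x = 22: rhs = 15, matching y values: none (0 points).
Total affine count: 23.
Full point count |E(F_23)| = 23 + 1 = 24.
Hasse bound: |24 − (23+1)| = |0| = 0 ≤ 2√23 ≈ 9.5917 ✓.


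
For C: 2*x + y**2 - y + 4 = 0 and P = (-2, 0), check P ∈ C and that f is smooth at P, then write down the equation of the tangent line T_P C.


Tangent line at P: 2*x - y + 4 = 0.

Step 1: f(-2, 0) = 0, so P lies on C.
Step 2: partial derivatives
  f_x(x, y) = 2, f_y(x, y) = 2*y - 1.
  f_x(P) = 2, f_y(P) = -1 (gradient nonzero, so P is smooth).
Step 3: tangent line at P: 2·(x − -2) + -1·(y − 0) = 0.
Expanding: 2*x - y + 4 = 0.


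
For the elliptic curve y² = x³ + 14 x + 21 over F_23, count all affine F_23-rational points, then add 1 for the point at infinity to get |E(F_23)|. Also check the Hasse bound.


Affine points = {(1, 6), (1, 17), (4, 7), (4, 16), (5, 3), (5, 20), (7, 5), (7, 18), (8, 1), (8, 22), (9, 5), (9, 18), (12, 10), (12, 13), (13, 10), (13, 13), (15, 8), (15, 15), (19, 4), (19, 19), (21, 10), (21, 13), (22, 11), (22, 12)}; affine count = 24; |E(F_23)| = 25.

Discriminant check: Δ ∝ 4a³ + 27b² = 4·14³ + 27·21² = 4·2744 + 27·441 ≡ 21 (mod 23). Nonzero ⇒ E is nonsingular.
For each x ∈ F_23, compute rhs = x³ + 14·x + 21 mod 23, then count y ∈ F_23 with y² ≡ rhs.
  x = 0: rhs = 21, matching y values: none (0 points).
  x = 1: rhs = 13, matching y values: 6, 17 (2 points).
  x = 2: rhs = 11, matching y values: none (0 points).
  x = 3: rhs = 21, matching y values: none (0 points).
  x = 4: rhs = 3, matching y values: 7, 16 (2 points).
  x = 5: rhs = 9, matching y values: 3, 20 (2 points).
  x = 6: rhs = 22, matching y values: none (0 points).
  x = 7: rhs = 2, matching y values: 5, 18 (2 points).
  x = 8: rhs = 1, matching y values: 1, 22 (2 points).
  x = 9: rhs = 2, matching y values: 5, 18 (2 points).
  x = 10: rhs = 11, matching y values: none (0 points).
  x = 11: rhs = 11, matching y values: none (0 points).
  x = 12: rhs = 8, matching y values: 10, 13 (2 points).
  x = 13: rhs = 8, matching y values: 10, 13 (2 points).
  x = 14: rhs = 17, matching y values: none (0 points).
  x = 15: rhs = 18, matching y values: 8, 15 (2 points).
  x = 16: rhs = 17, matching y values: none (0 points).
  x = 17: rhs = 20, matching y values: none (0 points).
  x = 18: rhs = 10, matching y values: none (0 points).
  x = 19: rhs = 16, matching y values: 4, 19 (2 points).
  x = 20: rhs = 21, matching y values: none (0 points).
  x = 21: rhs = 8, matching y values: 10, 13 (2 points).
  x = 22: rhs = 6, matching y values: 11, 12 (2 points).
Total affine count: 24.
Full point count |E(F_23)| = 24 + 1 = 25.
Hasse bound: |25 − (23+1)| = |1| = 1 ≤ 2√23 ≈ 9.5917 ✓.


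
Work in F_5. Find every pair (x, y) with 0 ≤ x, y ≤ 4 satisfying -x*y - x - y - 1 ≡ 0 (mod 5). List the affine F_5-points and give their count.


Affine F_5-points: {(0, 4), (1, 4), (2, 4), (3, 4), (4, 0), (4, 1), (4, 2), (4, 3), (4, 4)}; count = 9.

For each of the 25 pairs (x, y) ∈ F_5², evaluate f(x, y) mod 5. Record the zeros.
  x = 0: [0↦4, 1↦3, 2↦2, 3↦1, 4↦0]  zeros at y ∈ {4}
  x = 1: [0↦3, 1↦1, 2↦4, 3↦2, 4↦0]  zeros at y ∈ {4}
  x = 2: [0↦2, 1↦4, 2↦1, 3↦3, 4↦0]  zeros at y ∈ {4}
  x = 3: [0↦1, 1↦2, 2↦3, 3↦4, 4↦0]  zeros at y ∈ {4}
  x = 4: [0↦0, 1↦0, 2↦0, 3↦0, 4↦0]  zeros at y ∈ {0, 1, 2, 3, 4}
Collecting zeros: affine points = {(0, 4), (1, 4), (2, 4), (3, 4), (4, 0), (4, 1), (4, 2), (4, 3), (4, 4)}.
Total count |C(F_5)_aff| = 9.


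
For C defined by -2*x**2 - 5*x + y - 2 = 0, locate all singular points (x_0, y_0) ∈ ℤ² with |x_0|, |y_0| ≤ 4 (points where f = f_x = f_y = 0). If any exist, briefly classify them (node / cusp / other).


No singular points in the scanned grid; C is smooth there.

Compute partial derivatives:
  f_x = -4*x - 5.
  f_y = 1.
f_y = 1 is a nonzero constant, so f_y never vanishes: no point (x, y) can satisfy f = f_x = f_y = 0. In particular no (x, y) ∈ {−4, ..., 4}² is singular; the curve is smooth.


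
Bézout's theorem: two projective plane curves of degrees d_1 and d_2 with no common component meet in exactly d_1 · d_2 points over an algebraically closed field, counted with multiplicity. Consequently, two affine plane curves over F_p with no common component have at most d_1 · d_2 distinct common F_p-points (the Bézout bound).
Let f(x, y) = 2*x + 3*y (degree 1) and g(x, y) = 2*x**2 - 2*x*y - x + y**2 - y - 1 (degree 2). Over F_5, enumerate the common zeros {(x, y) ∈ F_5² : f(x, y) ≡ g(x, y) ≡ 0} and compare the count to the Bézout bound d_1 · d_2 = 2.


Common zeros: ∅; count = 0; Bézout bound = 2.

deg(f) = 1, deg(g) = 2, so Bézout bound = 2.
Scan x ∈ F_5. For each x, list the y ∈ F_5 with f(x, y) ≡ 0 and those with g(x, y) ≡ 0 (mod 5); the common zeros in that column are the intersection.
  x = 0: f ≡ 0 at y ∈ {0}; g ≡ 0 at y ∈ {3}; common: ∅.
  x = 1: f ≡ 0 at y ∈ {1}; g ≡ 0 at y ∈ {0, 3}; common: ∅.
  x = 2: f ≡ 0 at y ∈ {2}; g ≡ 0 at y ∈ {0}; common: ∅.
  x = 3: f ≡ 0 at y ∈ {3}; g ≡ 0 at y ∈ ∅; common: ∅.
  x = 4: f ≡ 0 at y ∈ {4}; g ≡ 0 at y ∈ ∅; common: ∅.
Collecting: common zeros = ∅, so the count is 0.
Comparison with the Bézout bound: 0 ≤ 2 = deg(f)·deg(g), as expected for curves with no common component (the affine F_5-count falls short of the bound because intersections may lie at infinity, over extension fields, or carry multiplicity).


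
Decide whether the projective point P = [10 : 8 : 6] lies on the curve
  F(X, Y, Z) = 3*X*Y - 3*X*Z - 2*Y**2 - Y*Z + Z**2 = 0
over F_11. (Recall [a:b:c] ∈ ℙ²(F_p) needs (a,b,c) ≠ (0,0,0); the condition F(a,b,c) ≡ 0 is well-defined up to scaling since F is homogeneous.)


F(10,8,6) ≡ 8 (mod 11); P is NOT on the curve.

Evaluate F(10, 8, 6) term-by-term (mod 11).
  3*X*Y ↦ 3·10·8·1 = 240
  -3*X*Z ↦ -3·10·1·6 = -180
  -2*Y**2 ↦ -2·1·64·1 = -128
  -Y*Z ↦ -1·1·8·6 = -48
  Z**2 ↦ 1·1·1·36 = 36
Sum: F(10, 8, 6) = (240) + (-180) + (-128) + (-48) + (36) = -80.
Reducing mod 11: -80 ≡ 8 (mod 11).
Since F(a, b, c) ≡ 8 ≠ 0 (mod 11), P does NOT lie on the curve.


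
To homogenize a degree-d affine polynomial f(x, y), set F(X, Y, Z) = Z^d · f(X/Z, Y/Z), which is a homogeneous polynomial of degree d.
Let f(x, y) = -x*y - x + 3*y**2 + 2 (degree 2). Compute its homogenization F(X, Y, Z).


F(X, Y, Z) = -X*Y - X*Z + 3*Y**2 + 2*Z**2

deg(f) = 2.
Substitute x = X/Z, y = Y/Z into f, then multiply by Z^2.
  monomial -1·x^1·y^1 ↦ -1·X^1·Y^1·Z^0.
  monomial -1·x^1·y^0 ↦ -1·X^1·Y^0·Z^1.
  monomial 3·x^0·y^2 ↦ 3·X^0·Y^2·Z^0.
  monomial 2·x^0·y^0 ↦ 2·X^0·Y^0·Z^2.
Collecting: F(X, Y, Z) = -X*Y - X*Z + 3*Y**2 + 2*Z**2.


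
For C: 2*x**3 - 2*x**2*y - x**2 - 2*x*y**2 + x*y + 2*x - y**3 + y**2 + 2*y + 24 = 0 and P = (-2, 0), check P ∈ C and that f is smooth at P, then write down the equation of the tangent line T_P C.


Tangent line at P: 30*x - 8*y + 60 = 0.

Step 1: f(-2, 0) = 0, so P lies on C.
Step 2: partial derivatives
  f_x(x, y) = 6*x**2 - 4*x*y - 2*x - 2*y**2 + y + 2, f_y(x, y) = -2*x**2 - 4*x*y + x - 3*y**2 + 2*y + 2.
  f_x(P) = 30, f_y(P) = -8 (gradient nonzero, so P is smooth).
Step 3: tangent line at P: 30·(x − -2) + -8·(y − 0) = 0.
Expanding: 30*x - 8*y + 60 = 0.


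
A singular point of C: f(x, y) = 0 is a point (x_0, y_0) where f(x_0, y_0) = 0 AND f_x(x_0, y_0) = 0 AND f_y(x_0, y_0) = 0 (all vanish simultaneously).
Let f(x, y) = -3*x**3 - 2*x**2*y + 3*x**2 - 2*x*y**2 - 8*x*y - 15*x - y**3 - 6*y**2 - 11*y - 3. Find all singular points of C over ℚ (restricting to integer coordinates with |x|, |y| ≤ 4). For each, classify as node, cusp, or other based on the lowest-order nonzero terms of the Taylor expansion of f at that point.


Singular points: {(1, -3)}; classification: cusp.

Compute partial derivatives:
  f_x = -9*x**2 - 4*x*y + 6*x - 2*y**2 - 8*y - 15.
  f_y = -2*x**2 - 4*x*y - 8*x - 3*y**2 - 12*y - 11.
Scan x_0 ∈ {−4, ..., 4}. For each x_0, f_y(x_0, y) is a polynomial in y; find its integer roots y ∈ {−4, ..., 4}, then test f_x and f at those candidates.
  x = -4: f_y(-4, y) = -3*y**2 + 4*y - 11; no integer root y with |y| ≤ 4.
  x = -3: f_y(-3, y) = -3*y**2 - 5; no integer root y with |y| ≤ 4.
  x = -2: f_y(-2, y) = -3*y**2 - 4*y - 3; no integer root y with |y| ≤ 4.
  x = -1: f_y(-1, y) = -3*y**2 - 8*y - 5; vanishes at y ∈ {-1}. (-1, -1): f_x = -28 ≠ 0.
  x = 0: f_y(0, y) = -3*y**2 - 12*y - 11; no integer root y with |y| ≤ 4.
  x = 1: f_y(1, y) = -3*y**2 - 16*y - 21; vanishes at y ∈ {-3}. (1, -3): f_x = 0, f = 0 — SINGULAR.
  x = 2: f_y(2, y) = -3*y**2 - 20*y - 35; no integer root y with |y| ≤ 4.
  x = 3: f_y(3, y) = -3*y**2 - 24*y - 53; no integer root y with |y| ≤ 4.
  x = 4: f_y(4, y) = -3*y**2 - 28*y - 75; no integer root y with |y| ≤ 4.
Only singular point on the grid: (1, -3).
Classify: substitute x = 1 + u, y = -3 + v and expand: f = -3*u**3 - 2*u**2*v - 2*u*v**2 - v**3 + v**2.
No constant or linear terms (consistent with a singular point). Quadratic part: v**2. Cubic part: -3*u**3 - 2*u**2*v - 2*u*v**2 - v**3.
The quadratic part v**2 is a perfect square, so there is a single (double) tangent line v = 0, i.e. y = -3. Restricting the cubic part to that line (v = 0) leaves -3*u**3 ≠ 0, so f is not divisible by v and the branch is v² ≈ 3*u**3 to lowest order — this is a cusp.
Classification: cusp.


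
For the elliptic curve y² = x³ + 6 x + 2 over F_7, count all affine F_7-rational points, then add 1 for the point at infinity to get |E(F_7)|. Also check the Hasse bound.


Affine points = {(0, 3), (0, 4), (1, 3), (1, 4), (2, 1), (2, 6), (6, 3), (6, 4)}; affine count = 8; |E(F_7)| = 9.

Discriminant check: Δ ∝ 4a³ + 27b² = 4·6³ + 27·2² = 4·216 + 27·4 ≡ 6 (mod 7). Nonzero ⇒ E is nonsingular.
For each x ∈ F_7, compute rhs = x³ + 6·x + 2 mod 7, then count y ∈ F_7 with y² ≡ rhs.
  x = 0: rhs = 2, matching y values: 3, 4 (2 points).
  x = 1: rhs = 2, matching y values: 3, 4 (2 points).
  x = 2: rhs = 1, matching y values: 1, 6 (2 points).
  x = 3: rhs = 5, matching y values: none (0 points).
  x = 4: rhs = 6, matching y values: none (0 points).
  x = 5: rhs = 3, matching y values: none (0 points).
  x = 6: rhs = 2, matching y values: 3, 4 (2 points).
Total affine count: 8.
Full point count |E(F_7)| = 8 + 1 = 9.
Hasse bound: |9 − (7+1)| = |1| = 1 ≤ 2√7 ≈ 5.2915 ✓.


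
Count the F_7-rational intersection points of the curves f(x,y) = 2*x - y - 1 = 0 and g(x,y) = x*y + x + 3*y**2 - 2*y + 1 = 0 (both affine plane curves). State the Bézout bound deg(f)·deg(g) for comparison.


Common zeros: {(3, 5)}; count = 1; Bézout bound = 2.

deg(f) = 1, deg(g) = 2, so Bézout bound = 2.
Scan x ∈ F_7. For each x, list the y ∈ F_7 with f(x, y) ≡ 0 and those with g(x, y) ≡ 0 (mod 7); the common zeros in that column are the intersection.
  x = 0: f ≡ 0 at y ∈ {6}; g ≡ 0 at y ∈ ∅; common: ∅.
  x = 1: f ≡ 0 at y ∈ {1}; g ≡ 0 at y ∈ ∅; common: ∅.
  x = 2: f ≡ 0 at y ∈ {3}; g ≡ 0 at y ∈ ∅; common: ∅.
  x = 3: f ≡ 0 at y ∈ {5}; g ≡ 0 at y ∈ {4, 5}; common: {5}.
  x = 4: f ≡ 0 at y ∈ {0}; g ≡ 0 at y ∈ {2}; common: ∅.
  x = 5: f ≡ 0 at y ∈ {2}; g ≡ 0 at y ∈ {3}; common: ∅.
  x = 6: f ≡ 0 at y ∈ {4}; g ≡ 0 at y ∈ {0, 1}; common: ∅.
Collecting: common zeros = {(3, 5)}, so the count is 1.
Comparison with the Bézout bound: 1 ≤ 2 = deg(f)·deg(g), as expected for curves with no common component (the affine F_7-count falls short of the bound because intersections may lie at infinity, over extension fields, or carry multiplicity).


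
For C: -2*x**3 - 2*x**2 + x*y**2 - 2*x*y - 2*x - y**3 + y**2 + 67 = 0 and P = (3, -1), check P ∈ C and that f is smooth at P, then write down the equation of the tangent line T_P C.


Tangent line at P: -65*x - 17*y + 178 = 0.

Step 1: f(3, -1) = 0, so P lies on C.
Step 2: partial derivatives
  f_x(x, y) = -6*x**2 - 4*x + y**2 - 2*y - 2, f_y(x, y) = 2*x*y - 2*x - 3*y**2 + 2*y.
  f_x(P) = -65, f_y(P) = -17 (gradient nonzero, so P is smooth).
Step 3: tangent line at P: -65·(x − 3) + -17·(y − -1) = 0.
Expanding: -65*x - 17*y + 178 = 0.


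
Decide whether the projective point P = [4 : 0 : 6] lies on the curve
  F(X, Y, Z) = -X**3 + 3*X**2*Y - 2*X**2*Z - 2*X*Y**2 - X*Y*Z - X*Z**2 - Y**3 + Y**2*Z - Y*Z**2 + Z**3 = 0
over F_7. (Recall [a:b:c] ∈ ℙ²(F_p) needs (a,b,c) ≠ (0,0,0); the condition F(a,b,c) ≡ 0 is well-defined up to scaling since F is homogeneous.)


F(4,0,6) ≡ 5 (mod 7); P is NOT on the curve.

Evaluate F(4, 0, 6) term-by-term (mod 7).
  -X**3 ↦ -1·64·1·1 = -64
  3*X**2*Y ↦ 3·16·0·1 = 0
  -2*X**2*Z ↦ -2·16·1·6 = -192
  -2*X*Y**2 ↦ -2·4·0·1 = 0
  -X*Y*Z ↦ -1·4·0·6 = 0
  -X*Z**2 ↦ -1·4·1·36 = -144
  -Y**3 ↦ -1·1·0·1 = 0
  Y**2*Z ↦ 1·1·0·6 = 0
  -Y*Z**2 ↦ -1·1·0·36 = 0
  Z**3 ↦ 1·1·1·216 = 216
Sum: F(4, 0, 6) = (-64) + (0) + (-192) + (0) + (0) + (-144) + (0) + (0) + (0) + (216) = -184.
Reducing mod 7: -184 ≡ 5 (mod 7).
Since F(a, b, c) ≡ 5 ≠ 0 (mod 7), P does NOT lie on the curve.


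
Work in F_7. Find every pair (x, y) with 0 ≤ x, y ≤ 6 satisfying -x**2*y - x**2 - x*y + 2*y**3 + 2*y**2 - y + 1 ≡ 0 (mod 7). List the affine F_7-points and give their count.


Affine F_7-points: {(0, 3), (1, 0), (1, 3), (2, 2), (5, 6), (6, 0)}; count = 6.

For each of the 49 pairs (x, y) ∈ F_7², evaluate f(x, y) mod 7. Record the zeros.
  x = 0: [0↦1, 1↦4, 2↦2, 3↦0, 4↦3, 5↦2, 6↦2]  zeros at y ∈ {3}
  x = 1: [0↦0, 1↦1, 2↦4, 3↦0, 4↦1, 5↦5, 6↦3]  zeros at y ∈ {0, 3}
  x = 2: [0↦4, 1↦1, 2↦0, 3↦6, 4↦3, 5↦3, 6↦4]  zeros at y ∈ {2}
  x = 3: [0↦6, 1↦4, 2↦4, 3↦4, 4↦2, 5↦3, 6↦5]  zeros at y ∈ ∅
  x = 4: [0↦6, 1↦3, 2↦2, 3↦1, 4↦5, 5↦5, 6↦6]  zeros at y ∈ ∅
  x = 5: [0↦4, 1↦5, 2↦1, 3↦4, 4↦5, 5↦2, 6↦0]  zeros at y ∈ {6}
  x = 6: [0↦0, 1↦3, 2↦1, 3↦6, 4↦2, 5↦1, 6↦1]  zeros at y ∈ {0}
Collecting zeros: affine points = {(0, 3), (1, 0), (1, 3), (2, 2), (5, 6), (6, 0)}.
Total count |C(F_7)_aff| = 6.


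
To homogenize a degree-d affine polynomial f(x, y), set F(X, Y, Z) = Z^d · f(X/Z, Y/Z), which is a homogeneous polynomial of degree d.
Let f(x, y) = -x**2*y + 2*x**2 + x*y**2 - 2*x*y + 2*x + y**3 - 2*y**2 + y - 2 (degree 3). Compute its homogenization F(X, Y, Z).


F(X, Y, Z) = -X**2*Y + 2*X**2*Z + X*Y**2 - 2*X*Y*Z + 2*X*Z**2 + Y**3 - 2*Y**2*Z + Y*Z**2 - 2*Z**3

deg(f) = 3.
Substitute x = X/Z, y = Y/Z into f, then multiply by Z^3.
  monomial -1·x^2·y^1 ↦ -1·X^2·Y^1·Z^0.
  monomial 2·x^2·y^0 ↦ 2·X^2·Y^0·Z^1.
  monomial 1·x^1·y^2 ↦ 1·X^1·Y^2·Z^0.
  monomial -2·x^1·y^1 ↦ -2·X^1·Y^1·Z^1.
  monomial 2·x^1·y^0 ↦ 2·X^1·Y^0·Z^2.
  monomial 1·x^0·y^3 ↦ 1·X^0·Y^3·Z^0.
  monomial -2·x^0·y^2 ↦ -2·X^0·Y^2·Z^1.
  monomial 1·x^0·y^1 ↦ 1·X^0·Y^1·Z^2.
  monomial -2·x^0·y^0 ↦ -2·X^0·Y^0·Z^3.
Collecting: F(X, Y, Z) = -X**2*Y + 2*X**2*Z + X*Y**2 - 2*X*Y*Z + 2*X*Z**2 + Y**3 - 2*Y**2*Z + Y*Z**2 - 2*Z**3.


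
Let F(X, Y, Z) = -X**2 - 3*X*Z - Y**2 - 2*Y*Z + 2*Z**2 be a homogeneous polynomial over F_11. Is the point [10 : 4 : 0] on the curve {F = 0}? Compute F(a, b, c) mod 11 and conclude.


F(10,4,0) ≡ 5 (mod 11); P is NOT on the curve.

Evaluate F(10, 4, 0) term-by-term (mod 11).
  -X**2 ↦ -1·100·1·1 = -100
  -3*X*Z ↦ -3·10·1·0 = 0
  -Y**2 ↦ -1·1·16·1 = -16
  -2*Y*Z ↦ -2·1·4·0 = 0
  2*Z**2 ↦ 2·1·1·0 = 0
Sum: F(10, 4, 0) = (-100) + (0) + (-16) + (0) + (0) = -116.
Reducing mod 11: -116 ≡ 5 (mod 11).
Since F(a, b, c) ≡ 5 ≠ 0 (mod 11), P does NOT lie on the curve.


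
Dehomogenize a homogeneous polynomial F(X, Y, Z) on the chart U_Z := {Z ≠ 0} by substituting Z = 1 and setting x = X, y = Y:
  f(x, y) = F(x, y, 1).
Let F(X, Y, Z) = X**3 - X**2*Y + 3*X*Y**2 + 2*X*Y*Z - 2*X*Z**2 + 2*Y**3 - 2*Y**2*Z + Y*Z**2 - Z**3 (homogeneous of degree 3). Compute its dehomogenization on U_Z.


f(x, y) = x**3 - x**2*y + 3*x*y**2 + 2*x*y - 2*x + 2*y**3 - 2*y**2 + y - 1

On U_Z we set Z = 1. Each monomial c·X^i·Y^j·Z^k in F becomes c·x^i·y^j·1^k = c·x^i·y^j.
Substituting Z = 1: F(X, Y, 1) = x**3 - x**2*y + 3*x*y**2 + 2*x*y - 2*x + 2*y**3 - 2*y**2 + y - 1.
Note: deg(f) ≤ deg(F) = 3; strict inequality happens when F is divisible by Z (lost terms).


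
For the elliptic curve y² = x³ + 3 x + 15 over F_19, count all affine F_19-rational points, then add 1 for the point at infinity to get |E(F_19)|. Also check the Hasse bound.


Affine points = {(1, 0), (8, 0), (9, 7), (9, 12), (10, 0), (11, 7), (11, 12), (13, 3), (13, 16), (16, 6), (16, 13), (17, 1), (17, 18), (18, 7), (18, 12)}; affine count = 15; |E(F_19)| = 16.

Discriminant check: Δ ∝ 4a³ + 27b² = 4·3³ + 27·15² = 4·27 + 27·225 ≡ 8 (mod 19). Nonzero ⇒ E is nonsingular.
For each x ∈ F_19, compute rhs = x³ + 3·x + 15 mod 19, then count y ∈ F_19 with y² ≡ rhs.
  x = 0: rhs = 15, matching y values: none (0 points).
  x = 1: rhs = 0, matching y values: 0 (1 points).
  x = 2: rhs = 10, matching y values: none (0 points).
  x = 3: rhs = 13, matching y values: none (0 points).
  x = 4: rhs = 15, matching y values: none (0 points).
  x = 5: rhs = 3, matching y values: none (0 points).
  x = 6: rhs = 2, matching y values: none (0 points).
  x = 7: rhs = 18, matching y values: none (0 points).
  x = 8: rhs = 0, matching y values: 0 (1 points).
  x = 9: rhs = 11, matching y values: 7, 12 (2 points).
  x = 10: rhs = 0, matching y values: 0 (1 points).
  x = 11: rhs = 11, matching y values: 7, 12 (2 points).
  x = 12: rhs = 12, matching y values: none (0 points).
  x = 13: rhs = 9, matching y values: 3, 16 (2 points).
  x = 14: rhs = 8, matching y values: none (0 points).
  x = 15: rhs = 15, matching y values: none (0 points).
  x = 16: rhs = 17, matching y values: 6, 13 (2 points).
  x = 17: rhs = 1, matching y values: 1, 18 (2 points).
  x = 18: rhs = 11, matching y values: 7, 12 (2 points).
Total affine count: 15.
Full point count |E(F_19)| = 15 + 1 = 16.
Hasse bound: |16 − (19+1)| = |-4| = 4 ≤ 2√19 ≈ 8.7178 ✓.


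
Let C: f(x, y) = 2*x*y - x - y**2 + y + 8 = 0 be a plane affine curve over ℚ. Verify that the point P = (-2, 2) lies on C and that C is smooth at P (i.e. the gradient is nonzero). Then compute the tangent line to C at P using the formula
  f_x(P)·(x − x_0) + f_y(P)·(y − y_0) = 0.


Tangent line at P: 3*x - 7*y + 20 = 0.

Step 1: f(-2, 2) = 0, so P lies on C.
Step 2: partial derivatives
  f_x(x, y) = 2*y - 1, f_y(x, y) = 2*x - 2*y + 1.
  f_x(P) = 3, f_y(P) = -7 (gradient nonzero, so P is smooth).
Step 3: tangent line at P: 3·(x − -2) + -7·(y − 2) = 0.
Expanding: 3*x - 7*y + 20 = 0.


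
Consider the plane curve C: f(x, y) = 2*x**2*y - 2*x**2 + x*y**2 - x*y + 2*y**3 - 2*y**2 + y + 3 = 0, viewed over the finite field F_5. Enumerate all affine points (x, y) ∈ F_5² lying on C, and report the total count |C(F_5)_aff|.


Affine F_5-points: {(2, 0), (2, 2), (2, 3), (3, 0), (4, 3)}; count = 5.

For each of the 25 pairs (x, y) ∈ F_5², evaluate f(x, y) mod 5. Record the zeros.
  x = 0: [0↦3, 1↦4, 2↦3, 3↦2, 4↦3]  zeros at y ∈ ∅
  x = 1: [0↦1, 1↦4, 2↦2, 3↦2, 4↦1]  zeros at y ∈ ∅
  x = 2: [0↦0, 1↦4, 2↦0, 3↦0, 4↦1]  zeros at y ∈ {0, 2, 3}
  x = 3: [0↦0, 1↦4, 2↦2, 3↦1, 4↦3]  zeros at y ∈ {0}
  x = 4: [0↦1, 1↦4, 2↦3, 3↦0, 4↦2]  zeros at y ∈ {3}
Collecting zeros: affine points = {(2, 0), (2, 2), (2, 3), (3, 0), (4, 3)}.
Total count |C(F_5)_aff| = 5.
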